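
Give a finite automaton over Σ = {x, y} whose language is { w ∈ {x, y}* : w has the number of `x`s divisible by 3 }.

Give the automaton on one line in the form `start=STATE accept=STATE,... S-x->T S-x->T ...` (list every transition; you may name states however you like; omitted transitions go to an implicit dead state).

start=S0 accept=S0 S0-x->S1 S0-y->S0 S1-x->S2 S1-y->S1 S2-x->S0 S2-y->S2

The only thing that matters is how many `x`s have appeared, reduced mod 3. Use one state per residue: S0 for 0, …, S2 for 2. Reading `x` moves to the next residue; anything else stays put. S0 is accepting.
        x   y  
>* S0   S1  S0 
   S1   S2  S1 
   S2   S0  S2 
(> = start, * = accepting)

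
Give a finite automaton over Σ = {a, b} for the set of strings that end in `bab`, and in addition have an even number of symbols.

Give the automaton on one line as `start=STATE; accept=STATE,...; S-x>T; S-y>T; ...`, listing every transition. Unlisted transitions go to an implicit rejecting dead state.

start=s0; accept=s4; s0-a>s1; s0-b>s1; s1-a>s0; s1-b>s2; s2-a>s3; s2-b>s1; s3-a>s0; s3-b>s4; s4-a>s3; s4-b>s1

Build one automaton per condition and run them in lockstep. The first has 4 states tracking how much of the suffix `bab` has currently been matched; the second has 2 states tracking the input length modulo 2. A product state is a pair (one from each), accepting exactly when both do. Equivalent product states are then merged.
5 states suffice.
        a   b  
>  s0   s1  s1 
   s1   s0  s2 
   s2   s3  s1 
   s3   s0  s4 
 * s4   s3  s1 
(> = start, * = accepting)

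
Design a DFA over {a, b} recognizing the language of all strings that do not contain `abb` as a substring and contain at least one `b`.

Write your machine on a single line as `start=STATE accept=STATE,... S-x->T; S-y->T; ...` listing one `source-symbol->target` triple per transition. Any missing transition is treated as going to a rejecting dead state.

start=S0; accept=S2,S3,S4,S5,S7,S8; S0-a->S1; S0-b->S2; S1-a->S1; S1-b->S3; S2-a->S4; S2-b->S5; S3-a->S4; S3-b->S6; S4-a->S4; S4-b->S7; S5-a->S8; S5-b->S5; S6-a->S6; S6-b->S6; S7-a->S8; S7-b->S6; S8-a->S8; S8-b->S7

Run two small machines in parallel and take their product. One (4 states) tracks partial matches of the forbidden pattern `abb`; the other (3 states) tracks the count of `b`s, saturating at 2. Each combined state is a pair, one component from each; accept when both components accept.
        a   b  
>  S0   S1  S2 
   S1   S1  S3 
 * S2   S4  S5 
 * S3   S4  S6 
 * S4   S4  S7 
 * S5   S8  S5 
   S6   S6  S6 
 * S7   S8  S6 
 * S8   S8  S7 
(> = start, * = accepting)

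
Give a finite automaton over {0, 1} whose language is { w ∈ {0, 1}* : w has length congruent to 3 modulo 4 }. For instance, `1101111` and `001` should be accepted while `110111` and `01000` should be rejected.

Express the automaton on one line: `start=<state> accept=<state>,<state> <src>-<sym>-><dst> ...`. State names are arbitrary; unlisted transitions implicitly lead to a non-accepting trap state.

start=A accept=D A-0->B A-1->B B-0->C B-1->C C-0->D C-1->D D-0->A D-1->A

Count input length modulo 4: every symbol advances one step around the cycle A → B → C → D → A. Accept at D.
With 4 states:
       0  1 
>  A   B  B 
   B   C  C 
   C   D  D 
 * D   A  A 
(> = start, * = accepting)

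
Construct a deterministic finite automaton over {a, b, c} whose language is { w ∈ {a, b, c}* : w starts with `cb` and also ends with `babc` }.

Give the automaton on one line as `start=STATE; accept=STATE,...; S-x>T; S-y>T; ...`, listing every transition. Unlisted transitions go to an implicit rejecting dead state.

Handle the two conditions separately and then intersect. One (4 states) tracks whether the input so far still matches the prefix `cb`; the other (5 states) tracks how much of the suffix `babc` has currently been matched. Each combined state is a pair, one component from each; accept when both components accept. Equivalent product states are then merged.
8 states suffice.
        a   b   c  
>  q0   q1  q1  q2 
   q1   q1  q1  q1 
   q2   q1  q3  q1 
   q3   q4  q3  q5 
   q4   q5  q6  q5 
   q5   q5  q3  q5 
   q6   q4  q3  q7 
 * q7   q5  q3  q5 
(> = start, * = accepting)

start=q0; accept=q7; q0-a>q1; q0-b>q1; q0-c>q2; q1-a>q1; q1-b>q1; q1-c>q1; q2-a>q1; q2-b>q3; q2-c>q1; q3-a>q4; q3-b>q3; q3-c>q5; q4-a>q5; q4-b>q6; q4-c>q5; q5-a>q5; q5-b>q3; q5-c>q5; q6-a>q4; q6-b>q3; q6-c>q7; q7-a>q5; q7-b>q3; q7-c>q5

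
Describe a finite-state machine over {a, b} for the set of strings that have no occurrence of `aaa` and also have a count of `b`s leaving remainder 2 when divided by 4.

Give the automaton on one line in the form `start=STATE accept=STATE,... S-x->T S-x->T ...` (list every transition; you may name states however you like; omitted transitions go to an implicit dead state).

start=q0 accept=q5,q8,q11 q0-a->q1 q0-b->q2 q1-a->q3 q1-b->q2 q2-a->q4 q2-b->q5 q3-a->q6 q3-b->q2 q4-a->q7 q4-b->q5 q5-a->q8 q5-b->q9 q6-a->q6 q6-b->q10 q7-a->q10 q7-b->q5 q8-a->q11 q8-b->q9 q9-a->q12 q9-b->q0 q10-a->q10 q10-b->q13 q11-a->q13 q11-b->q9 q12-a->q14 q12-b->q0 q13-a->q13 q13-b->q15 q14-a->q15 q14-b->q0 q15-a->q15 q15-b->q6

Run two small machines in parallel and take their product. The first has 4 states tracking partial matches of the forbidden pattern `aaa`; the second has 4 states tracking the count of `b`s modulo 4. A product state is a pair (one from each), accepting exactly when both do.
          a    b  
>  q0     q1   q2 
   q1     q3   q2 
   q2     q4   q5 
   q3     q6   q2 
   q4     q7   q5 
 * q5     q8   q9 
   q6     q6  q10 
   q7    q10   q5 
 * q8    q11   q9 
   q9    q12   q0 
   q10   q10  q13 
 * q11   q13   q9 
   q12   q14   q0 
   q13   q13  q15 
   q14   q15   q0 
   q15   q15   q6 
(> = start, * = accepting)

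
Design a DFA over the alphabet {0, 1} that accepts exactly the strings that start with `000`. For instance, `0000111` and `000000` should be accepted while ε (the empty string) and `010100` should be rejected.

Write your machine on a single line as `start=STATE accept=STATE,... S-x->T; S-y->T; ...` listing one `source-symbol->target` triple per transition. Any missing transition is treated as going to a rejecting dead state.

Walk along `000` while the input agrees: from S0 take `0` to S1, and so on. Any deviation drops to the rejecting sink S4. Once S3 is reached the prefix is confirmed and every continuation is accepted.
With 5 states:
        0   1  
>  S0   S1  S4 
   S1   S2  S4 
   S2   S3  S4 
 * S3   S3  S3 
   S4   S4  S4 
(> = start, * = accepting)

start=S0; accept=S3; S0-0->S1; S0-1->S4; S1-0->S2; S1-1->S4; S2-0->S3; S2-1->S4; S3-0->S3; S3-1->S3; S4-0->S4; S4-1->S4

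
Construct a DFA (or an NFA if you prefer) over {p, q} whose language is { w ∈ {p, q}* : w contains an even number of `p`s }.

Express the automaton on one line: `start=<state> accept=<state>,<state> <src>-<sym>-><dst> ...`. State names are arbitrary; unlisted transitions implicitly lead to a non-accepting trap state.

Keep the running count of `p`s modulo 2: each `p` advances along the cycle A → B → A while other symbols loop. Accept at A.
2 states suffice.
       p  q 
>* A   B  A 
   B   A  B 
(> = start, * = accepting)

start=A accept=A A-p->B A-q->A B-p->A B-q->B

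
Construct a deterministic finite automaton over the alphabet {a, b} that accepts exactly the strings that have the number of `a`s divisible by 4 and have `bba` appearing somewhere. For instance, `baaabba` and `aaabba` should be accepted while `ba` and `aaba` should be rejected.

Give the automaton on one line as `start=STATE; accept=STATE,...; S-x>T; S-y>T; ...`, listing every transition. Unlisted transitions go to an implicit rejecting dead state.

start=s0; accept=s12; s0-a>s1; s0-b>s2; s1-a>s3; s1-b>s4; s2-a>s1; s2-b>s5; s3-a>s6; s3-b>s7; s4-a>s3; s4-b>s8; s5-a>s8; s5-b>s5; s6-a>s0; s6-b>s9; s7-a>s6; s7-b>s10; s8-a>s10; s8-b>s8; s9-a>s0; s9-b>s11; s10-a>s11; s10-b>s10; s11-a>s12; s11-b>s11; s12-a>s8; s12-b>s12

Run two small machines in parallel and take their product. One (4 states) tracks the count of `a`s modulo 4; the other (4 states) tracks whether and how much of `bba` has been seen. Each combined state is a pair, one component from each; accept when both components accept. Minimizing collapses redundant product states.
With 13 states:
          a    b  
>  s0     s1   s2 
   s1     s3   s4 
   s2     s1   s5 
   s3     s6   s7 
   s4     s3   s8 
   s5     s8   s5 
   s6     s0   s9 
   s7     s6  s10 
   s8    s10   s8 
   s9     s0  s11 
   s10   s11  s10 
   s11   s12  s11 
 * s12    s8  s12 
(> = start, * = accepting)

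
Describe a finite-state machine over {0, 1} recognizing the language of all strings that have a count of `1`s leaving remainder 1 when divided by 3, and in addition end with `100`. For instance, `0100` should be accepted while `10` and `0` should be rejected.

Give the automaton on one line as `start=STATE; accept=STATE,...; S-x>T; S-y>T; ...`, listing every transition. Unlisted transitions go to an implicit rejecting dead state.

start=A; accept=E; A-0>A; A-1>B; B-0>C; B-1>D; C-0>E; C-1>D; D-0>D; D-1>A; E-0>F; E-1>D; F-0>F; F-1>D

Handle the two conditions separately and then intersect. One (3 states) tracks the count of `1`s modulo 3; the other (4 states) tracks how much of the suffix `100` has currently been matched. Each combined state is a pair, one component from each; accept when both components accept. After merging equivalent states the machine shrinks.
6 states suffice.
       0  1 
>  A   A  B 
   B   C  D 
   C   E  D 
   D   D  A 
 * E   F  D 
   F   F  D 
(> = start, * = accepting)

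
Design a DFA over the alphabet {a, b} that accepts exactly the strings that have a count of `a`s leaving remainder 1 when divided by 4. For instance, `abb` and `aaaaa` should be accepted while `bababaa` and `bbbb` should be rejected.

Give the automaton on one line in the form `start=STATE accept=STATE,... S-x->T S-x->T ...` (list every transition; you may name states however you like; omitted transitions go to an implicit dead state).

start=S0 accept=S1 S0-a->S1 S0-b->S0 S1-a->S2 S1-b->S1 S2-a->S3 S2-b->S2 S3-a->S0 S3-b->S3

The only thing that matters is how many `a`s have appeared, reduced mod 4. Use one state per residue: S0 for 0, …, S3 for 3. Reading `a` moves to the next residue; anything else stays put. S1 is accepting.
A 4-state machine:
        a   b  
>  S0   S1  S0 
 * S1   S2  S1 
   S2   S3  S2 
   S3   S0  S3 
(> = start, * = accepting)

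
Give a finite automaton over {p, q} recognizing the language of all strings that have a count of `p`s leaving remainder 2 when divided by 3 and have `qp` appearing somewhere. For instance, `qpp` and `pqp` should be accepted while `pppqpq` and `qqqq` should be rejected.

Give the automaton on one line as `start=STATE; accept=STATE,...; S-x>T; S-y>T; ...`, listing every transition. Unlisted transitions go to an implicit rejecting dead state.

Run two small machines in parallel and take their product. One (3 states) tracks the count of `p`s modulo 3; the other (3 states) tracks whether and how much of `qp` has been seen. Each combined state is a pair, one component from each; accept when both components accept.
        p   q  
>  s0   s1  s2 
   s1   s3  s4 
   s2   s5  s2 
   s3   s0  s6 
   s4   s7  s4 
   s5   s7  s5 
   s6   s8  s6 
 * s7   s8  s7 
   s8   s5  s8 
(> = start, * = accepting)

start=s0; accept=s7; s0-p>s1; s0-q>s2; s1-p>s3; s1-q>s4; s2-p>s5; s2-q>s2; s3-p>s0; s3-q>s6; s4-p>s7; s4-q>s4; s5-p>s7; s5-q>s5; s6-p>s8; s6-q>s6; s7-p>s8; s7-q>s7; s8-p>s5; s8-q>s8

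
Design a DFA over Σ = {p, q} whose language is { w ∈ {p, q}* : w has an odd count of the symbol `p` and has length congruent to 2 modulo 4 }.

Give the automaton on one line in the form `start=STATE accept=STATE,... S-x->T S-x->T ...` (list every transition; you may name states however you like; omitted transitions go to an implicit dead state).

start=A accept=E A-p->B A-q->C B-p->D B-q->E C-p->E C-q->D D-p->F D-q->G E-p->G E-q->F F-p->A F-q->H G-p->H G-q->A H-p->C H-q->B

Run two small machines in parallel and take their product. The first has 2 states tracking the count of `p`s modulo 2; the second has 4 states tracking the input length modulo 4. A product state is a pair (one from each), accepting exactly when both do.
       p  q 
>  A   B  C 
   B   D  E 
   C   E  D 
   D   F  G 
 * E   G  F 
   F   A  H 
   G   H  A 
   H   C  B 
(> = start, * = accepting)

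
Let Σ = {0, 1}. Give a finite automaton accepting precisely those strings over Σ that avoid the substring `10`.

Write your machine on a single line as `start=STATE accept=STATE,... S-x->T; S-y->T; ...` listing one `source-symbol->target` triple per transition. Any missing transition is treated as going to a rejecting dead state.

Track partial matches of the forbidden pattern `10`. State s2 is a dead state reached once `10` has occurred; every other state accepts. s0 means no part of `10` is currently matched.
A 3-state machine:
        0   1  
>* s0   s0  s1 
 * s1   s2  s1 
   s2   s2  s2 
(> = start, * = accepting)

start=s0; accept=s0,s1; s0-0->s0; s0-1->s1; s1-0->s2; s1-1->s1; s2-0->s2; s2-1->s2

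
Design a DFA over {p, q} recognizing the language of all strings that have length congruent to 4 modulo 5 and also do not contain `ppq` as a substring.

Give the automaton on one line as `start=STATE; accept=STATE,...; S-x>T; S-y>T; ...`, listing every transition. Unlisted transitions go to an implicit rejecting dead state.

start=A; accept=K,M,N; A-p>B; A-q>C; B-p>D; B-q>E; C-p>F; C-q>E; D-p>G; D-q>H; E-p>I; E-q>J; F-p>G; F-q>J; G-p>K; G-q>L; H-p>L; H-q>L; I-p>K; I-q>M; J-p>N; J-q>M; K-p>O; K-q>P; L-p>P; L-q>P; M-p>Q; M-q>A; N-p>O; N-q>A; O-p>R; O-q>S; P-p>S; P-q>S; Q-p>R; Q-q>C; R-p>D; R-q>T; S-p>T; S-q>T; T-p>H; T-q>H

Build one automaton per condition and run them in lockstep. One (5 states) tracks the input length modulo 5; the other (4 states) tracks partial matches of the forbidden pattern `ppq`. Each combined state is a pair, one component from each; accept when both components accept.
A 20-state machine:
       p  q 
>  A   B  C 
   B   D  E 
   C   F  E 
   D   G  H 
   E   I  J 
   F   G  J 
   G   K  L 
   H   L  L 
   I   K  M 
   J   N  M 
 * K   O  P 
   L   P  P 
 * M   Q  A 
 * N   O  A 
   O   R  S 
   P   S  S 
   Q   R  C 
   R   D  T 
   S   T  T 
   T   H  H 
(> = start, * = accepting)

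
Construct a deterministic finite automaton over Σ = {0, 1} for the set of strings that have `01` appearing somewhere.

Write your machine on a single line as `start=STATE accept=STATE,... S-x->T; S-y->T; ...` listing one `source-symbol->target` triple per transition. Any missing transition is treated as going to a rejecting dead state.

start=A; accept=C; A-0->B; A-1->A; B-0->B; B-1->C; C-0->C; C-1->C

Track how much of `01` has been matched so far: state A is no progress, C is the absorbing accept state reached once `01` has occurred. Intermediate states record partial matches; on a mismatch, fall back to the longest reusable overlap.
A 3-state machine:
       0  1 
>  A   B  A 
   B   B  C 
 * C   C  C 
(> = start, * = accepting)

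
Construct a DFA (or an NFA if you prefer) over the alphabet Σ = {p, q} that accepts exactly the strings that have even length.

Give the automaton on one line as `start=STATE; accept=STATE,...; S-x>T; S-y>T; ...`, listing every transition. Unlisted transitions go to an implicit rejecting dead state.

start=S0; accept=S0; S0-p>S1; S0-q>S1; S1-p>S0; S1-q>S0

Count input length modulo 2: every symbol advances one step around the cycle S0 → S1 → S0. Accept at S0.
2 states suffice.
        p   q  
>* S0   S1  S1 
   S1   S0  S0 
(> = start, * = accepting)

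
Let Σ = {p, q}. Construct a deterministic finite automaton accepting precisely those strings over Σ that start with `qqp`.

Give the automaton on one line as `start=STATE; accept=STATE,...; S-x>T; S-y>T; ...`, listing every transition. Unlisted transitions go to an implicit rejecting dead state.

start=s0; accept=s3; s0-p>s4; s0-q>s1; s1-p>s4; s1-q>s2; s2-p>s3; s2-q>s4; s3-p>s3; s3-q>s3; s4-p>s4; s4-q>s4

Walk along `qqp` while the input agrees: from s0 take `q` to s1, and so on. Any deviation drops to the rejecting sink s4. Once s3 is reached the prefix is confirmed and every continuation is accepted.
5 states suffice.
        p   q  
>  s0   s4  s1 
   s1   s4  s2 
   s2   s3  s4 
 * s3   s3  s3 
   s4   s4  s4 
(> = start, * = accepting)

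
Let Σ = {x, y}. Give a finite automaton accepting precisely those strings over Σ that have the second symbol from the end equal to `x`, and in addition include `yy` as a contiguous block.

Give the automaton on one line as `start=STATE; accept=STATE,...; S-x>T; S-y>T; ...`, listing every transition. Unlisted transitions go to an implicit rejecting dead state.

Handle the two conditions separately and then intersect. One (7 states) tracks the last 2 symbols read; the other (3 states) tracks whether and how much of `yy` has been seen. Each combined state is a pair, one component from each; accept when both components accept. After merging equivalent states the machine shrinks.
        x   y  
>  S0   S0  S1 
   S1   S0  S2 
   S2   S3  S2 
   S3   S4  S5 
 * S4   S4  S5 
 * S5   S3  S2 
(> = start, * = accepting)

start=S0; accept=S4,S5; S0-x>S0; S0-y>S1; S1-x>S0; S1-y>S2; S2-x>S3; S2-y>S2; S3-x>S4; S3-y>S5; S4-x>S4; S4-y>S5; S5-x>S3; S5-y>S2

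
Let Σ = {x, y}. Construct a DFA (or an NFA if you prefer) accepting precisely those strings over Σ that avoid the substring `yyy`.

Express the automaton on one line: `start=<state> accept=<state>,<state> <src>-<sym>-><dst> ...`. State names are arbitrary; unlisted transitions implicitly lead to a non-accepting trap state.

start=s0 accept=s0,s1,s2 s0-x->s0 s0-y->s1 s1-x->s0 s1-y->s2 s2-x->s0 s2-y->s3 s3-x->s3 s3-y->s3

This is the complement of 'contains `yyy`'. Use the same substring-matching states — s0 through s3 holding how much of `yyy` has just been matched — but flip the accepting set: everything except the trap s3 accepts.
With 4 states:
        x   y  
>* s0   s0  s1 
 * s1   s0  s2 
 * s2   s0  s3 
   s3   s3  s3 
(> = start, * = accepting)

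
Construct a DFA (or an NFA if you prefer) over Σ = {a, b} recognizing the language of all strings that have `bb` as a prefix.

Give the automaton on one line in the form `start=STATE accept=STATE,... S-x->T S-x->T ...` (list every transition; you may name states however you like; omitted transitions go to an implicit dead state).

Walk along `bb` while the input agrees: from S0 take `b` to S1, and so on. Any deviation drops to the rejecting sink S3. Once S2 is reached the prefix is confirmed and every continuation is accepted.
With 4 states:
        a   b  
>  S0   S3  S1 
   S1   S3  S2 
 * S2   S2  S2 
   S3   S3  S3 
(> = start, * = accepting)

start=S0 accept=S2 S0-a->S3 S0-b->S1 S1-a->S3 S1-b->S2 S2-a->S2 S2-b->S2 S3-a->S3 S3-b->S3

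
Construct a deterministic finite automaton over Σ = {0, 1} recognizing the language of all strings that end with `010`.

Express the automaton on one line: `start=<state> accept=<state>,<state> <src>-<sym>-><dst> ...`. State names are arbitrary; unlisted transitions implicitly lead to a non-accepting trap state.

Let each state record the length of the longest suffix of the input read so far that is also a prefix of `010`. q1 means the last symbol is `0`; q2 means the last 2 symbols are `01`; q3 means the last 3 symbols are `010`. Accept only at q3, where the string currently ends in `010`.
With 4 states:
        0   1  
>  q0   q1  q0 
   q1   q1  q2 
   q2   q3  q0 
 * q3   q1  q2 
(> = start, * = accepting)

start=q0 accept=q3 q0-0->q1 q0-1->q0 q1-0->q1 q1-1->q2 q2-0->q3 q2-1->q0 q3-0->q1 q3-1->q2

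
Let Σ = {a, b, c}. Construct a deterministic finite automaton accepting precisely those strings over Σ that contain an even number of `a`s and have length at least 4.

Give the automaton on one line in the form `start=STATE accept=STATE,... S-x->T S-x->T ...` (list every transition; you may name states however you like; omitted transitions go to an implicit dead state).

start=q0 accept=q7,q10 q0-a->q1 q0-b->q2 q0-c->q2 q1-a->q3 q1-b->q4 q1-c->q4 q2-a->q4 q2-b->q3 q2-c->q3 q3-a->q5 q3-b->q6 q3-c->q6 q4-a->q6 q4-b->q5 q4-c->q5 q5-a->q7 q5-b->q8 q5-c->q8 q6-a->q8 q6-b->q7 q6-c->q7 q7-a->q9 q7-b->q10 q7-c->q10 q8-a->q10 q8-b->q9 q8-c->q9 q9-a->q10 q9-b->q9 q9-c->q9 q10-a->q9 q10-b->q10 q10-c->q10

Handle the two conditions separately and then intersect. The first has 2 states tracking the count of `a`s modulo 2; the second has 6 states tracking the input length, saturating at 5. A product state is a pair (one from each), accepting exactly when both do.
          a    b    c  
>  q0     q1   q2   q2 
   q1     q3   q4   q4 
   q2     q4   q3   q3 
   q3     q5   q6   q6 
   q4     q6   q5   q5 
   q5     q7   q8   q8 
   q6     q8   q7   q7 
 * q7     q9  q10  q10 
   q8    q10   q9   q9 
   q9    q10   q9   q9 
 * q10    q9  q10  q10 
(> = start, * = accepting)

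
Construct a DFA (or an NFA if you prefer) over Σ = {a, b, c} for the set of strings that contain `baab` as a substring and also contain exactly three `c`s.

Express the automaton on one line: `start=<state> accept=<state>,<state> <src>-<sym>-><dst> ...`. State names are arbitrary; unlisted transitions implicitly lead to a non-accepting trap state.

start=q0 accept=q20 q0-a->q0 q0-b->q1 q0-c->q2 q1-a->q3 q1-b->q1 q1-c->q2 q2-a->q2 q2-b->q4 q2-c->q5 q3-a->q6 q3-b->q1 q3-c->q2 q4-a->q7 q4-b->q4 q4-c->q5 q5-a->q5 q5-b->q8 q5-c->q9 q6-a->q0 q6-b->q10 q6-c->q2 q7-a->q11 q7-b->q4 q7-c->q5 q8-a->q12 q8-b->q8 q8-c->q9 q9-a->q9 q9-b->q13 q9-c->q14 q10-a->q10 q10-b->q10 q10-c->q15 q11-a->q2 q11-b->q15 q11-c->q5 q12-a->q16 q12-b->q8 q12-c->q9 q13-a->q17 q13-b->q13 q13-c->q14 q14-a->q14 q14-b->q14 q14-c->q14 q15-a->q15 q15-b->q15 q15-c->q18 q16-a->q5 q16-b->q18 q16-c->q9 q17-a->q19 q17-b->q13 q17-c->q14 q18-a->q18 q18-b->q18 q18-c->q20 q19-a->q9 q19-b->q20 q19-c->q14 q20-a->q20 q20-b->q20 q20-c->q14

Build one automaton per condition and run them in lockstep. The first has 5 states tracking whether and how much of `baab` has been seen; the second has 5 states tracking the count of `c`s, saturating at 4. A product state is a pair (one from each), accepting exactly when both do. Minimizing collapses redundant product states.
With 21 states:
          a    b    c  
>  q0     q0   q1   q2 
   q1     q3   q1   q2 
   q2     q2   q4   q5 
   q3     q6   q1   q2 
   q4     q7   q4   q5 
   q5     q5   q8   q9 
   q6     q0  q10   q2 
   q7    q11   q4   q5 
   q8    q12   q8   q9 
   q9     q9  q13  q14 
   q10   q10  q10  q15 
   q11    q2  q15   q5 
   q12   q16   q8   q9 
   q13   q17  q13  q14 
   q14   q14  q14  q14 
   q15   q15  q15  q18 
   q16    q5  q18   q9 
   q17   q19  q13  q14 
   q18   q18  q18  q20 
   q19    q9  q20  q14 
 * q20   q20  q20  q14 
(> = start, * = accepting)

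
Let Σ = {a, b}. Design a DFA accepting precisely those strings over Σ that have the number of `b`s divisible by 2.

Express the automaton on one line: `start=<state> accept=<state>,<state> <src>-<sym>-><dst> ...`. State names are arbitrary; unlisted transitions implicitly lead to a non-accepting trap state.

Keep the running count of `b`s modulo 2: each `b` advances along the cycle s0 → s1 → s0 while other symbols loop. Accept at s0.
2 states suffice.
        a   b  
>* s0   s0  s1 
   s1   s1  s0 
(> = start, * = accepting)

start=s0 accept=s0 s0-a->s0 s0-b->s1 s1-a->s1 s1-b->s0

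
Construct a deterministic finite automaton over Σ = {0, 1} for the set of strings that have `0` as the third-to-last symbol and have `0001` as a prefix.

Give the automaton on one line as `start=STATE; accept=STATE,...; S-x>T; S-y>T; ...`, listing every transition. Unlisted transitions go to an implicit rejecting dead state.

Build one automaton per condition and run them in lockstep. The first has 15 states tracking the last 3 symbols read; the second has 6 states tracking whether the input so far still matches the prefix `0001`. A product state is a pair (one from each), accepting exactly when both do.
24 states suffice.
       0  1 
>  A   B  C 
   B   D  E 
   C   F  G 
   D   H  I 
   E   J  K 
   F   L  M 
   G   N  O 
   H   P  Q 
   I   J  K 
   J   L  M 
   K   N  O 
   L   P  I 
   M   J  K 
   N   L  M 
   O   N  O 
   P   P  I 
 * Q   R  S 
 * R   T  U 
 * S   V  W 
   T   X  Q 
   U   R  S 
   V   T  U 
   W   V  W 
 * X   X  Q 
(> = start, * = accepting)

start=A; accept=Q,R,S,X; A-0>B; A-1>C; B-0>D; B-1>E; C-0>F; C-1>G; D-0>H; D-1>I; E-0>J; E-1>K; F-0>L; F-1>M; G-0>N; G-1>O; H-0>P; H-1>Q; I-0>J; I-1>K; J-0>L; J-1>M; K-0>N; K-1>O; L-0>P; L-1>I; M-0>J; M-1>K; N-0>L; N-1>M; O-0>N; O-1>O; P-0>P; P-1>I; Q-0>R; Q-1>S; R-0>T; R-1>U; S-0>V; S-1>W; T-0>X; T-1>Q; U-0>R; U-1>S; V-0>T; V-1>U; W-0>V; W-1>W; X-0>X; X-1>Q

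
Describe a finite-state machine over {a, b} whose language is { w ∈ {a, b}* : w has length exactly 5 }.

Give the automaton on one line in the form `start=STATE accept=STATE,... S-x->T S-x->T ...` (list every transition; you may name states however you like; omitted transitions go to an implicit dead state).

We only need to distinguish lengths 0, 1, …, 5, and '>5'. Chain q0 → q1 → q2 → q3 → q4 → q5 → q6 on every symbol, with q6 looping. Accepting states: {q5}.
        a   b  
>  q0   q1  q1 
   q1   q2  q2 
   q2   q3  q3 
   q3   q4  q4 
   q4   q5  q5 
 * q5   q6  q6 
   q6   q6  q6 
(> = start, * = accepting)

start=q0 accept=q5 q0-a->q1 q0-b->q1 q1-a->q2 q1-b->q2 q2-a->q3 q2-b->q3 q3-a->q4 q3-b->q4 q4-a->q5 q4-b->q5 q5-a->q6 q5-b->q6 q6-a->q6 q6-b->q6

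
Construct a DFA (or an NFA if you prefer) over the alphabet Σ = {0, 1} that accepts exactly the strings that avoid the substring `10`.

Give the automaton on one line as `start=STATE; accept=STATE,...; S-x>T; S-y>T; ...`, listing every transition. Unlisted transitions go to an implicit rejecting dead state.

Track partial matches of the forbidden pattern `10`. State s2 is a dead state reached once `10` has occurred; every other state accepts. s0 means no part of `10` is currently matched.
        0   1  
>* s0   s0  s1 
 * s1   s2  s1 
   s2   s2  s2 
(> = start, * = accepting)

start=s0; accept=s0,s1; s0-0>s0; s0-1>s1; s1-0>s2; s1-1>s1; s2-0>s2; s2-1>s2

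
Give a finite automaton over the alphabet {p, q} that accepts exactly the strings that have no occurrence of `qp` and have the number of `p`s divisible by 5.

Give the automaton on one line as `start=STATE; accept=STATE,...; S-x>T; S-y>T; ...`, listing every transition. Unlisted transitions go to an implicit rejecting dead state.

Build one automaton per condition and run them in lockstep. One (3 states) tracks partial matches of the forbidden pattern `qp`; the other (5 states) tracks the count of `p`s modulo 5. Each combined state is a pair, one component from each; accept when both components accept. Minimizing collapses redundant product states.
A 7-state machine:
       p  q 
>* A   B  C 
   B   D  E 
 * C   E  C 
   D   F  E 
   E   E  E 
   F   G  E 
   G   A  E 
(> = start, * = accepting)

start=A; accept=A,C; A-p>B; A-q>C; B-p>D; B-q>E; C-p>E; C-q>C; D-p>F; D-q>E; E-p>E; E-q>E; F-p>G; F-q>E; G-p>A; G-q>E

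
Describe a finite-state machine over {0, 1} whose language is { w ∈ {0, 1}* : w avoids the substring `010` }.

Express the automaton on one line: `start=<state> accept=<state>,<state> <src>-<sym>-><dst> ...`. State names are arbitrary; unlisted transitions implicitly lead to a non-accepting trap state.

start=A accept=A,B,C A-0->B A-1->A B-0->B B-1->C C-0->D C-1->A D-0->D D-1->D

This is the complement of 'contains `010`'. Use the same substring-matching states — A through D holding how much of `010` has just been matched — but flip the accepting set: everything except the trap D accepts.
With 4 states:
       0  1 
>* A   B  A 
 * B   B  C 
 * C   D  A 
   D   D  D 
(> = start, * = accepting)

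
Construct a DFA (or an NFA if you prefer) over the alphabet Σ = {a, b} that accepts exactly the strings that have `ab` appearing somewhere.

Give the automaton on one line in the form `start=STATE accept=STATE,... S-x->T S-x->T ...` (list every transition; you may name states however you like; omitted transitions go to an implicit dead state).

Track how much of `ab` has been matched so far: state q0 is no progress, q2 is the absorbing accept state reached once `ab` has occurred. Intermediate states record partial matches; on a mismatch, fall back to the longest reusable overlap.
A 3-state machine:
        a   b  
>  q0   q1  q0 
   q1   q1  q2 
 * q2   q2  q2 
(> = start, * = accepting)

start=q0 accept=q2 q0-a->q1 q0-b->q0 q1-a->q1 q1-b->q2 q2-a->q2 q2-b->q2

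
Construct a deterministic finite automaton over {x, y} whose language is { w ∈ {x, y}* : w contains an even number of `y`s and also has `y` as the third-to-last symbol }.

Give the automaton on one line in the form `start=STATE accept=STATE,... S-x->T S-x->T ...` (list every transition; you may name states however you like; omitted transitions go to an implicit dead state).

Build one automaton per condition and run them in lockstep. The first has 2 states tracking the count of `y`s modulo 2; the second has 15 states tracking the last 3 symbols read. A product state is a pair (one from each), accepting exactly when both do. Minimizing collapses redundant product states.
          x    y  
>  S0     S0   S1 
   S1     S2   S3 
   S2     S4   S5 
   S3     S6   S7 
   S4     S4   S8 
 * S5     S9   S7 
 * S6    S10   S1 
   S7     S2  S11 
   S8     S9   S7 
   S9    S10   S1 
 * S10    S0   S1 
 * S11    S6   S7 
(> = start, * = accepting)

start=S0 accept=S5,S6,S10,S11 S0-x->S0 S0-y->S1 S1-x->S2 S1-y->S3 S2-x->S4 S2-y->S5 S3-x->S6 S3-y->S7 S4-x->S4 S4-y->S8 S5-x->S9 S5-y->S7 S6-x->S10 S6-y->S1 S7-x->S2 S7-y->S11 S8-x->S9 S8-y->S7 S9-x->S10 S9-y->S1 S10-x->S0 S10-y->S1 S11-x->S6 S11-y->S7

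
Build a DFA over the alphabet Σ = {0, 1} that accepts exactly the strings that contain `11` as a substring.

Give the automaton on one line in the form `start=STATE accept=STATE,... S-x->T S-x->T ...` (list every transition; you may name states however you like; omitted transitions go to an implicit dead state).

start=q0 accept=q2 q0-0->q0 q0-1->q1 q1-0->q0 q1-1->q2 q2-0->q2 q2-1->q2

Track how much of `11` has been matched so far: state q0 is no progress, q2 is the absorbing accept state reached once `11` has occurred. Intermediate states record partial matches; on a mismatch, fall back to the longest reusable overlap.
A 3-state machine:
        0   1  
>  q0   q0  q1 
   q1   q0  q2 
 * q2   q2  q2 
(> = start, * = accepting)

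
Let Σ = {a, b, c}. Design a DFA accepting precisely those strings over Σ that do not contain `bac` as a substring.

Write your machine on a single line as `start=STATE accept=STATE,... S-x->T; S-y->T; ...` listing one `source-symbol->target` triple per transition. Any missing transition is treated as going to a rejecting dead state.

start=s0; accept=s0,s1,s2; s0-a->s0; s0-b->s1; s0-c->s0; s1-a->s2; s1-b->s1; s1-c->s0; s2-a->s0; s2-b->s1; s2-c->s3; s3-a->s3; s3-b->s3; s3-c->s3

This is the complement of 'contains `bac`'. Use the same substring-matching states — s0 through s3 holding how much of `bac` has just been matched — but flip the accepting set: everything except the trap s3 accepts.
With 4 states:
        a   b   c  
>* s0   s0  s1  s0 
 * s1   s2  s1  s0 
 * s2   s0  s1  s3 
   s3   s3  s3  s3 
(> = start, * = accepting)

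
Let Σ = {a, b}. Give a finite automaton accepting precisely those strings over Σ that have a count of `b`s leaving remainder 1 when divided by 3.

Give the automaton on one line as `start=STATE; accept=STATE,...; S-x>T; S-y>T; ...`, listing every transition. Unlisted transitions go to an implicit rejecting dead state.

start=s0; accept=s1; s0-a>s0; s0-b>s1; s1-a>s1; s1-b>s2; s2-a>s2; s2-b>s0

Keep the running count of `b`s modulo 3: each `b` advances along the cycle s0 → s1 → s2 → s0 while other symbols loop. Accept at s1.
With 3 states:
        a   b  
>  s0   s0  s1 
 * s1   s1  s2 
   s2   s2  s0 
(> = start, * = accepting)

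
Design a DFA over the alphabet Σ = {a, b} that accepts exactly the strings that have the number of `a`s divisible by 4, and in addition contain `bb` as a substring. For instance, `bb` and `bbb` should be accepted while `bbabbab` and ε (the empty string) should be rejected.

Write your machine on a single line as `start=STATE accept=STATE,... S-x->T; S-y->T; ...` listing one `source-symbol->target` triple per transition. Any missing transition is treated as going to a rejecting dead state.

Build one automaton per condition and run them in lockstep. One (4 states) tracks the count of `a`s modulo 4; the other (3 states) tracks whether and how much of `bb` has been seen. Each combined state is a pair, one component from each; accept when both components accept.
          a    b  
>  q0     q1   q2 
   q1     q3   q4 
   q2     q1   q5 
   q3     q6   q7 
   q4     q3   q8 
 * q5     q8   q5 
   q6     q0   q9 
   q7     q6  q10 
   q8    q10   q8 
   q9     q0  q11 
   q10   q11  q10 
   q11    q5  q11 
(> = start, * = accepting)

start=q0; accept=q5; q0-a->q1; q0-b->q2; q1-a->q3; q1-b->q4; q2-a->q1; q2-b->q5; q3-a->q6; q3-b->q7; q4-a->q3; q4-b->q8; q5-a->q8; q5-b->q5; q6-a->q0; q6-b->q9; q7-a->q6; q7-b->q10; q8-a->q10; q8-b->q8; q9-a->q0; q9-b->q11; q10-a->q11; q10-b->q10; q11-a->q5; q11-b->q11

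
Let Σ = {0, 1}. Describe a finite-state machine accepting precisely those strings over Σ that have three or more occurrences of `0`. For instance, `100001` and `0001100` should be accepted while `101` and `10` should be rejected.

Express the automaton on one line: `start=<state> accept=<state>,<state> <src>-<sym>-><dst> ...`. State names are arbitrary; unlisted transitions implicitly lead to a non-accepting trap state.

start=s0 accept=s3,s4 s0-0->s1 s0-1->s0 s1-0->s2 s1-1->s1 s2-0->s3 s2-1->s2 s3-0->s4 s3-1->s3 s4-0->s4 s4-1->s4

Only the number of `0`s matters, and only up to 4. Make a chain s0 → s1 → s2 → s3 → s4 advanced by each `0` (with s4 absorbing); every other symbol self-loops. The accepting set is {s3, s4}.
With 5 states:
        0   1  
>  s0   s1  s0 
   s1   s2  s1 
   s2   s3  s2 
 * s3   s4  s3 
 * s4   s4  s4 
(> = start, * = accepting)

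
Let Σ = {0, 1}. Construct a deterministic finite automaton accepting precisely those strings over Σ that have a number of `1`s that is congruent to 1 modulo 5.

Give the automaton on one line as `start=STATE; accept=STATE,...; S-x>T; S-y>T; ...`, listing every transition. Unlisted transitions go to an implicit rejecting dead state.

The only thing that matters is how many `1`s have appeared, reduced mod 5. Use one state per residue: q0 for 0, …, q4 for 4. Reading `1` moves to the next residue; anything else stays put. q1 is accepting.
        0   1  
>  q0   q0  q1 
 * q1   q1  q2 
   q2   q2  q3 
   q3   q3  q4 
   q4   q4  q0 
(> = start, * = accepting)

start=q0; accept=q1; q0-0>q0; q0-1>q1; q1-0>q1; q1-1>q2; q2-0>q2; q2-1>q3; q3-0>q3; q3-1>q4; q4-0>q4; q4-1>q0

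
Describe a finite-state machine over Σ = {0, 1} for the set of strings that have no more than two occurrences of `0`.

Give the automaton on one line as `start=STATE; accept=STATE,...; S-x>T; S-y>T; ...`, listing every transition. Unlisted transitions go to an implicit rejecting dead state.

Only the number of `0`s matters, and only up to 3. Make a chain q0 → q1 → q2 → q3 advanced by each `0` (with q3 absorbing); every other symbol self-loops. The accepting set is {q0, q1, q2}.
4 states suffice.
        0   1  
>* q0   q1  q0 
 * q1   q2  q1 
 * q2   q3  q2 
   q3   q3  q3 
(> = start, * = accepting)

start=q0; accept=q0,q1,q2; q0-0>q1; q0-1>q0; q1-0>q2; q1-1>q1; q2-0>q3; q2-1>q2; q3-0>q3; q3-1>q3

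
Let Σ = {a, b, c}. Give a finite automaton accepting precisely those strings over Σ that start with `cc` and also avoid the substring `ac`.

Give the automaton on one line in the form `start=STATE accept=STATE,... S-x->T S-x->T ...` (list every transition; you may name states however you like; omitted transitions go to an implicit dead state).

Handle the two conditions separately and then intersect. One (4 states) tracks whether the input so far still matches the prefix `cc`; the other (3 states) tracks partial matches of the forbidden pattern `ac`. Each combined state is a pair, one component from each; accept when both components accept. Minimizing collapses redundant product states.
A 5-state machine:
        a   b   c  
>  S0   S1  S1  S2 
   S1   S1  S1  S1 
   S2   S1  S1  S3 
 * S3   S4  S3  S3 
 * S4   S4  S3  S1 
(> = start, * = accepting)

start=S0 accept=S3,S4 S0-a->S1 S0-b->S1 S0-c->S2 S1-a->S1 S1-b->S1 S1-c->S1 S2-a->S1 S2-b->S1 S2-c->S3 S3-a->S4 S3-b->S3 S3-c->S3 S4-a->S4 S4-b->S3 S4-c->S1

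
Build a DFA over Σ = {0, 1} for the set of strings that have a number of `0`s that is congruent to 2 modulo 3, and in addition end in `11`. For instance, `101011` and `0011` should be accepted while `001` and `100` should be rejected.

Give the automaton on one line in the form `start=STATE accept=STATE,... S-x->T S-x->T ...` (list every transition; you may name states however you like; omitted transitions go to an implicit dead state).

Run two small machines in parallel and take their product. One (3 states) tracks the count of `0`s modulo 3; the other (3 states) tracks how much of the suffix `11` has currently been matched. Each combined state is a pair, one component from each; accept when both components accept. After merging equivalent states the machine shrinks.
        0   1  
>  q0   q1  q0 
   q1   q2  q1 
   q2   q0  q3 
   q3   q0  q4 
 * q4   q0  q4 
(> = start, * = accepting)

start=q0 accept=q4 q0-0->q1 q0-1->q0 q1-0->q2 q1-1->q1 q2-0->q0 q2-1->q3 q3-0->q0 q3-1->q4 q4-0->q0 q4-1->q4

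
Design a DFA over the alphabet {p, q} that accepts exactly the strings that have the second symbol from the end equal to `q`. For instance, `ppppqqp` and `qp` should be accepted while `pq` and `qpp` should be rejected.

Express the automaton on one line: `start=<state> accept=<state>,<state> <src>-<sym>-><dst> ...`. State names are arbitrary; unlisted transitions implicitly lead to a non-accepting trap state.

start=S0 accept=S5,S6 S0-p->S1 S0-q->S2 S1-p->S3 S1-q->S4 S2-p->S5 S2-q->S6 S3-p->S3 S3-q->S4 S4-p->S5 S4-q->S6 S5-p->S3 S5-q->S4 S6-p->S5 S6-q->S6

Because acceptance depends on a position counted from the end, the machine has to buffer the most recent 2 symbols. Make each state the string of the last up-to-2 symbols read; on input `x` shift the window left and append `x`. Accept when the buffered window has length 2 and begins with `q`.
With 7 states:
        p   q  
>  S0   S1  S2 
   S1   S3  S4 
   S2   S5  S6 
   S3   S3  S4 
   S4   S5  S6 
 * S5   S3  S4 
 * S6   S5  S6 
(> = start, * = accepting)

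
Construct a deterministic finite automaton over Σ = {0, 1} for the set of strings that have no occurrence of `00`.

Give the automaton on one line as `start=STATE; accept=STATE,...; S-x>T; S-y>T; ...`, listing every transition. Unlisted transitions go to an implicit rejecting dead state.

This is the complement of 'contains `00`'. Use the same substring-matching states — A through C holding how much of `00` has just been matched — but flip the accepting set: everything except the trap C accepts.
With 3 states:
       0  1 
>* A   B  A 
 * B   C  A 
   C   C  C 
(> = start, * = accepting)

start=A; accept=A,B; A-0>B; A-1>A; B-0>C; B-1>A; C-0>C; C-1>C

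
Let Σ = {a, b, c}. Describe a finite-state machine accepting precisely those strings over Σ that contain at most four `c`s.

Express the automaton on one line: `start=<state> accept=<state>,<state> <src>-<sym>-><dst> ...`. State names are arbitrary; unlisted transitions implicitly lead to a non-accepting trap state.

Only the number of `c`s matters, and only up to 5. Make a chain q0 → q1 → q2 → q3 → q4 → q5 advanced by each `c` (with q5 absorbing); every other symbol self-loops. The accepting set is {q0, q1, q2, q3, q4}.
6 states suffice.
        a   b   c  
>* q0   q0  q0  q1 
 * q1   q1  q1  q2 
 * q2   q2  q2  q3 
 * q3   q3  q3  q4 
 * q4   q4  q4  q5 
   q5   q5  q5  q5 
(> = start, * = accepting)

start=q0 accept=q0,q1,q2,q3,q4 q0-a->q0 q0-b->q0 q0-c->q1 q1-a->q1 q1-b->q1 q1-c->q2 q2-a->q2 q2-b->q2 q2-c->q3 q3-a->q3 q3-b->q3 q3-c->q4 q4-a->q4 q4-b->q4 q4-c->q5 q5-a->q5 q5-b->q5 q5-c->q5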